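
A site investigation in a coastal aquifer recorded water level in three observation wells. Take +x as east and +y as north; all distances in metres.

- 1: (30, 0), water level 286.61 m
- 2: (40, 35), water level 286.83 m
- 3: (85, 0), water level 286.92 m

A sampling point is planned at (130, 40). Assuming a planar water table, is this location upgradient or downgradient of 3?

upgradient

Taking 1 as reference: 2−1 = (10, 35, +0.22); 3−1 = (55, 0, +0.31).
Solve a·Δx + b·Δy = Δh: det = 10·0 − 55·35 = -1925.
∂h/∂x = [(+0.22)·0 − (+0.31)·35] / -1925 = +0.005636
∂h/∂y = [10·(+0.31) − 55·(+0.22)] / -1925 = +0.004675
Head at (130, 40) = 286.61 + (+0.005636)·(100) + (+0.004675)·(40) = 287.36 m.
That is higher than the 286.92 m at 3, so the point is upgradient.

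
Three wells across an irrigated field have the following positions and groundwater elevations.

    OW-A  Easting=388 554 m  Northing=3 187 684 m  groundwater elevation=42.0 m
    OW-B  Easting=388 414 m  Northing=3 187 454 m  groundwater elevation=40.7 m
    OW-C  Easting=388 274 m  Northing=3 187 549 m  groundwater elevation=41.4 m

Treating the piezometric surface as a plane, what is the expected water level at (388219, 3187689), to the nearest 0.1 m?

Taking OW-A as reference: OW-B−OW-A = (-140, -230, -1.3); OW-C−OW-A = (-280, -135, -0.6).
Determinant of the coordinate differences = (-140)·(-135) − (-280)·(-230) = -45500.
∂h/∂x = [(-1.3)·(-135) − (-0.6)·(-230)] / -45500 = -0.0008242
∂h/∂y = [(-140)·(-0.6) − (-280)·(-1.3)] / -45500 = +0.006154
h(388219, 3187689) = 42.0 + (-0.0008242)·(-335) + (+0.006154)·(5) = 42.0 +0.276 +0.031 = 42.307 m.

42.3 m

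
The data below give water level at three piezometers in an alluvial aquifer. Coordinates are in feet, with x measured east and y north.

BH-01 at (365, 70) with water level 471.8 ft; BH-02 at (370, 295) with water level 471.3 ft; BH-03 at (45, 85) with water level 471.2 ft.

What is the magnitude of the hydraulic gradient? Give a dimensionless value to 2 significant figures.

Taking BH-01 as reference: BH-02−BH-01 = (5, 225, -0.5); BH-03−BH-01 = (-320, 15, -0.6).
Solve a·Δx + b·Δy = Δh: det = 5·15 − (-320)·225 = 72075.
∂h/∂x = [(-0.5)·15 − (-0.6)·225] / 72075 = +0.001769
∂h/∂y = [5·(-0.6) − (-320)·(-0.5)] / 72075 = -0.002262
|∇h| = √(0.001769² + -0.002262²) = 0.002872

0.0029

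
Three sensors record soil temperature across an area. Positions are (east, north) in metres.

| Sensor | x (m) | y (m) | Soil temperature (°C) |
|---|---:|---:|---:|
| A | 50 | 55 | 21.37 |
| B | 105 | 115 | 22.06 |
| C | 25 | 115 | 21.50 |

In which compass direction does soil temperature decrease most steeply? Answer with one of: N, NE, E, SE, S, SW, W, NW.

With T = a·x + b·y + c and A as origin, the differences give:
  55·a + 60·b = +0.69
  (-25)·a + 60·b = +0.13
Eliminate b (×60 and ×60, subtract): 4800·a = 33.600 → a = ∂T/∂x = +0.007000
Back-substitute: b = ∂T/∂y = +0.005083.
Steepest decrease is along −∇f = (-0.007000 E, -0.005083 N) → southwest.

SW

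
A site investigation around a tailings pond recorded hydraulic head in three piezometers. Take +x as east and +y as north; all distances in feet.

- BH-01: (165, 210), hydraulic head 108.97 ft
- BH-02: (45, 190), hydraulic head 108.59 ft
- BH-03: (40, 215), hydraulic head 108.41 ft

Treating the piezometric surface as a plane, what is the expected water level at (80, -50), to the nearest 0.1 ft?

Three-point gradient (reference BH-01): Δ to BH-02 = (-120, -20, -0.38), Δ to BH-03 = (-125, 5, -0.56).
∂h/∂x = +0.004226, ∂h/∂y = -0.006355 (det = -3100).
h(80, -50) = 108.97 + (+0.004226)·(-85) + (-0.006355)·(-260) = 108.97 -0.359 +1.652 = 110.263 ft.

110.3 ft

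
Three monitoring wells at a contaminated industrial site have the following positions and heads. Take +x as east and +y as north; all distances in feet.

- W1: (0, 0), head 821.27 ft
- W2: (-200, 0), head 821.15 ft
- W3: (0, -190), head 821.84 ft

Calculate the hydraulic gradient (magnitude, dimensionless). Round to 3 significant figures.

∂h/∂x = (821.15 − 821.27) / (-200 − 0) = +0.0006000
∂h/∂y = (821.84 − 821.27) / (-190 − 0) = -0.003000
|∇h| = √(0.0006000² + -0.003000²) = 0.003059

0.00306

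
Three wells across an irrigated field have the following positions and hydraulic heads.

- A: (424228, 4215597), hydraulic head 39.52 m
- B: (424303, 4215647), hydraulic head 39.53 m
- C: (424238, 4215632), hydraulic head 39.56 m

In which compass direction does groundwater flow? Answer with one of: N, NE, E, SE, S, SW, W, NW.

SE

With h = a·x + b·y + c and A as origin, the differences give:
  75·a + 50·b = +0.01
  10·a + 35·b = +0.04
Eliminate b (×35 and ×50, subtract): 2125·a = -1.650 → a = ∂h/∂x = -0.0007765
Back-substitute: b = ∂h/∂y = +0.001365.
Flow = −∇h = (+0.0007765 east, -0.001365 north), which points southeast.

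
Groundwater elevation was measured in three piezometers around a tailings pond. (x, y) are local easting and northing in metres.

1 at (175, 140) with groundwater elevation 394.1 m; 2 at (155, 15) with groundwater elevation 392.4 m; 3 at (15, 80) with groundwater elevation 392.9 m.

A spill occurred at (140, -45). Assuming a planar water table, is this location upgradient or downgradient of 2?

Differences from 1: to 2 (Δx, Δy, Δh) = (-20, -125, -1.7); to 3 = (-160, -60, -1.2).
Determinant of the coordinate differences = (-20)·(-60) − (-160)·(-125) = -18800.
∂h/∂x = [(-1.7)·(-60) − (-1.2)·(-125)] / -18800 = +0.002553
∂h/∂y = [(-20)·(-1.2) − (-160)·(-1.7)] / -18800 = +0.01319
Head at (140, -45) = 394.1 + (+0.002553)·(-35) + (+0.01319)·(-185) = 391.57 m.
That is lower than the 392.4 m at 2, so the point is downgradient.

downgradient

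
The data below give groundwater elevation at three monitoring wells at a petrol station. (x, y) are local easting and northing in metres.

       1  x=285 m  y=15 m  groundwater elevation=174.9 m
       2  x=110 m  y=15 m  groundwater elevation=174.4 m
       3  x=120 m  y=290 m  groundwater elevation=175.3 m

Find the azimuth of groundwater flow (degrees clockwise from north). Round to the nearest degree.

With h = a·x + b·y + c and 1 as origin, the differences give:
  (-175)·a + 0·b = -0.5
  (-165)·a + 275·b = +0.4
Eliminate b (×275 and ×0, subtract): -48125·a = -137.50 → a = ∂h/∂x = +0.002857
Back-substitute: b = ∂h/∂y = +0.003169.
Flow direction (−∇h) has components (-0.002857 E, -0.003169 N).
Azimuth = atan2(E, N) = atan2(-0.002857, -0.003169) = 222.0° ≈ 222°.

222°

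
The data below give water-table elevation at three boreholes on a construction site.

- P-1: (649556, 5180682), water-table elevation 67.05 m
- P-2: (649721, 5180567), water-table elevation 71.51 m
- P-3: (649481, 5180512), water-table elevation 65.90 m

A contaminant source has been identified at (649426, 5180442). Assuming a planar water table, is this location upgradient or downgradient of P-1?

downgradient

With h = a·x + b·y + c and P-1 as origin, the differences give:
  165·a + (-115)·b = +4.46
  (-75)·a + (-170)·b = -1.15
Eliminate b (×(-170) and ×(-115), subtract): -36675·a = -890.450 → a = ∂h/∂x = +0.02428
Back-substitute: b = ∂h/∂y = -0.003947.
Head at (649426, 5180442) = 67.05 + (+0.02428)·(-130) + (-0.003947)·(-240) = 64.84 m.
That is lower than the 67.05 m at P-1, so the point is downgradient.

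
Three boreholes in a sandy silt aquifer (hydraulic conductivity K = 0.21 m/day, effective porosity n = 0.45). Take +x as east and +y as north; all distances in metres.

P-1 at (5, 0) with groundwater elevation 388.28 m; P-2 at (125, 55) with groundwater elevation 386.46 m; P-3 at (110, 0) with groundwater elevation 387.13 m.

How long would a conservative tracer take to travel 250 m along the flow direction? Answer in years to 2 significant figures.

With h = a·x + b·y + c and P-1 as origin, the differences give:
  120·a + 55·b = -1.82
  105·a + 0·b = -1.15
Eliminate b (×0 and ×55, subtract): -5775·a = 63.250 → a = ∂h/∂x = -0.01095
Back-substitute: b = ∂h/∂y = -0.009195.
|∇h| = √(-0.01095² + -0.009195²) = 0.0143
Seepage velocity v = K·i/n = 0.21 × 0.0143 / 0.45 = 0.006673 m/day.
t = 250 / 0.006673 = 3.746e+04 days = 103 years.

100 years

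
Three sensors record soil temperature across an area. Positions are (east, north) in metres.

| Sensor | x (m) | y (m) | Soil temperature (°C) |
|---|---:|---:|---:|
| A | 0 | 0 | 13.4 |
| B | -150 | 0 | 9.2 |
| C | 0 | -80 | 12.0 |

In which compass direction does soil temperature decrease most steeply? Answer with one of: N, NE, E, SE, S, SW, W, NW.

∂T/∂x = (9.2 − 13.4) / (-150 − 0) = +0.02800
∂T/∂y = (12.0 − 13.4) / (-80 − 0) = +0.01750
Steepest decrease is along −∇f = (-0.02800 E, -0.01750 N) → southwest.

SW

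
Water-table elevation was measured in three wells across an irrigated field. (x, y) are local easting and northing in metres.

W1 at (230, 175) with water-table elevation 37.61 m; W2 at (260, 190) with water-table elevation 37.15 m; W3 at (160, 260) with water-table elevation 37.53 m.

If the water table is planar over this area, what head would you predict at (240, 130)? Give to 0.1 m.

Taking W1 as reference: W2−W1 = (30, 15, -0.46); W3−W1 = (-70, 85, -0.08).
Determinant of the coordinate differences = 30·85 − (-70)·15 = 3600.
∂h/∂x = [(-0.46)·85 − (-0.08)·15] / 3600 = -0.01053
∂h/∂y = [30·(-0.08) − (-70)·(-0.46)] / 3600 = -0.009611
h(240, 130) = 37.61 + (-0.01053)·(10) + (-0.009611)·(-45) = 37.61 -0.105 +0.433 = 37.937 m.

37.9 m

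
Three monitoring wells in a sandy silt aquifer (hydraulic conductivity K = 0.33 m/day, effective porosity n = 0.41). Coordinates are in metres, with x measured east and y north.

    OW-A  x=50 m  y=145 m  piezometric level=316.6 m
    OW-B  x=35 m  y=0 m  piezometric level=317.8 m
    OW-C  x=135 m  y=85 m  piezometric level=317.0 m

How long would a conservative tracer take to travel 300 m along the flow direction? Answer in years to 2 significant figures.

120 years

Taking OW-A as reference: OW-B−OW-A = (-15, -145, +1.2); OW-C−OW-A = (85, -60, +0.4).
Determinant of the coordinate differences = (-15)·(-60) − 85·(-145) = 13225.
∂h/∂x = [(+1.2)·(-60) − (+0.4)·(-145)] / 13225 = -0.001059
∂h/∂y = [(-15)·(+0.4) − 85·(+1.2)] / 13225 = -0.008166
|∇h| = √(-0.001059² + -0.008166²) = 0.008234
Seepage velocity v = K·i/n = 0.33 × 0.008234 / 0.41 = 0.006627 m/day.
t = 300 / 0.006627 = 4.527e+04 days = 124 years.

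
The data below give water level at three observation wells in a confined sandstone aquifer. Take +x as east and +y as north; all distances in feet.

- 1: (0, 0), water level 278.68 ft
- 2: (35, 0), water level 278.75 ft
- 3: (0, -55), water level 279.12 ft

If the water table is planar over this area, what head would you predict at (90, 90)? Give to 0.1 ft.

278.1 ft

∂h/∂x = (278.75 − 278.68) / (35 − 0) = +0.002000
∂h/∂y = (279.12 − 278.68) / (-55 − 0) = -0.008000
h(90, 90) = 278.68 + (+0.002000)·(90) + (-0.008000)·(90) = 278.68 +0.180 -0.720 = 278.140 ft.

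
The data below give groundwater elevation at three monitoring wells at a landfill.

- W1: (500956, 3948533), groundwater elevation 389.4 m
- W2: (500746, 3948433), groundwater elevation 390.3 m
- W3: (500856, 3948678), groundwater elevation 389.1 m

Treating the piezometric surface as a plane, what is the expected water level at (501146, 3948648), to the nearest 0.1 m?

388.5 m

With h = a·x + b·y + c and W1 as origin, the differences give:
  (-210)·a + (-100)·b = +0.9
  (-100)·a + 145·b = -0.3
Eliminate b (×145 and ×(-100), subtract): -40450·a = 100.50 → a = ∂h/∂x = -0.002485
Back-substitute: b = ∂h/∂y = -0.003782.
h(501146, 3948648) = 389.4 + (-0.002485)·(190) + (-0.003782)·(115) = 389.4 -0.472 -0.435 = 388.493 m.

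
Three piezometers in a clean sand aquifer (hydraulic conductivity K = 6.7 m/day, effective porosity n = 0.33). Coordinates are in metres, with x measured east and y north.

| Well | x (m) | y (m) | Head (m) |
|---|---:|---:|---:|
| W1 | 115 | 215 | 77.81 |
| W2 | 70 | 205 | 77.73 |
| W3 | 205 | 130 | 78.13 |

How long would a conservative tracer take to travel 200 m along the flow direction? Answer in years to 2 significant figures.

10 years

With h = a·x + b·y + c and W1 as origin, the differences give:
  (-45)·a + (-10)·b = -0.08
  90·a + (-85)·b = +0.32
Eliminate b (×(-85) and ×(-10), subtract): 4725·a = 10.000 → a = ∂h/∂x = +0.002116
Back-substitute: b = ∂h/∂y = -0.001524.
|∇h| = √(0.002116² + -0.001524²) = 0.002608
Seepage velocity v = K·i/n = 6.7 × 0.002608 / 0.33 = 0.05295 m/day.
t = 200 / 0.05295 = 3777 days = 10.3 years.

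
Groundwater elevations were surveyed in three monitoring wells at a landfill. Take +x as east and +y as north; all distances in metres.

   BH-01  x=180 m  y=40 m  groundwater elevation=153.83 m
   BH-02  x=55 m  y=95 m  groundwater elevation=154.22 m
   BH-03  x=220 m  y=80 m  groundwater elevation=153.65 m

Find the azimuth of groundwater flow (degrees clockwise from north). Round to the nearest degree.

Differences from BH-01: to BH-02 (Δx, Δy, Δh) = (-125, 55, +0.39); to BH-03 = (40, 40, -0.18).
Solve a·Δx + b·Δy = Δh: det = (-125)·40 − 40·55 = -7200.
∂h/∂x = [(+0.39)·40 − (-0.18)·55] / -7200 = -0.003542
∂h/∂y = [(-125)·(-0.18) − 40·(+0.39)] / -7200 = -0.0009583
Flow direction (−∇h) has components (+0.003542 E, +0.0009583 N).
Azimuth = atan2(E, N) = atan2(+0.003542, +0.0009583) = 74.9° ≈ 075°.

075°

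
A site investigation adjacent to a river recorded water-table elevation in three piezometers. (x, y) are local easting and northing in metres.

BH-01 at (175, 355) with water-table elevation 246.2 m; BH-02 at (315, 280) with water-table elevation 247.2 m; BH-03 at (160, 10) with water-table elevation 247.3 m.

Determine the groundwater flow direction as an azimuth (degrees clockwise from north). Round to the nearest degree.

303°

With h = a·x + b·y + c and BH-01 as origin, the differences give:
  140·a + (-75)·b = +1.0
  (-15)·a + (-345)·b = +1.1
Eliminate b (×(-345) and ×(-75), subtract): -49425·a = -262.50 → a = ∂h/∂x = +0.005311
Back-substitute: b = ∂h/∂y = -0.003419.
Flow direction (−∇h) has components (-0.005311 E, +0.003419 N).
Azimuth = atan2(E, N) = atan2(-0.005311, +0.003419) = 302.8° ≈ 303°.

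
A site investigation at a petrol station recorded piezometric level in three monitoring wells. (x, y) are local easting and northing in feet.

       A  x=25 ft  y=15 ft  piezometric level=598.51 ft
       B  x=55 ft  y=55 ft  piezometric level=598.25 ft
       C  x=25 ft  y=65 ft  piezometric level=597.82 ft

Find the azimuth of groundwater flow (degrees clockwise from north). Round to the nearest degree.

325°

Three-point gradient (reference A): Δ to B = (30, 40, -0.26), Δ to C = (0, 50, -0.69).
∂h/∂x = +0.009733, ∂h/∂y = -0.01380 (det = 1500).
Flow direction (−∇h) has components (-0.009733 E, +0.01380 N).
Azimuth = atan2(E, N) = atan2(-0.009733, +0.01380) = 324.8° ≈ 325°.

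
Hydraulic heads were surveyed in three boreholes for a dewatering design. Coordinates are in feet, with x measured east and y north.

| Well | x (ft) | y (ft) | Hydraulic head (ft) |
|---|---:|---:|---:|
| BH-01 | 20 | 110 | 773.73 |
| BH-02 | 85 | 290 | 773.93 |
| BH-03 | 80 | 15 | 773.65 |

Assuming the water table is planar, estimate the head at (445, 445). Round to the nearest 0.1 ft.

Three-point gradient (reference BH-01): Δ to BH-02 = (65, 180, +0.20), Δ to BH-03 = (60, -95, -0.08).
∂h/∂x = +0.0002710, ∂h/∂y = +0.001013 (det = -16975).
h(445, 445) = 773.73 + (+0.0002710)·(425) + (+0.001013)·(335) = 773.73 +0.115 +0.339 = 774.185 ft.

774.2 ft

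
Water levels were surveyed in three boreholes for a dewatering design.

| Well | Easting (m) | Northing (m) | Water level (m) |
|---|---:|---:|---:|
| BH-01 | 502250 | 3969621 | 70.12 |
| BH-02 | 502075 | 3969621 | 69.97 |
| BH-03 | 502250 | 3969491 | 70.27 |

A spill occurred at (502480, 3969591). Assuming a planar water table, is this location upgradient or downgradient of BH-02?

upgradient

∂h/∂x = (69.97 − 70.12) / (502075 − 502250) = +0.0008571
∂h/∂y = (70.27 − 70.12) / (3969491 − 3969621) = -0.001154
Head at (502480, 3969591) = 70.12 + (+0.0008571)·(230) + (-0.001154)·(-30) = 70.35 m.
That is higher than the 69.97 m at BH-02, so the point is upgradient.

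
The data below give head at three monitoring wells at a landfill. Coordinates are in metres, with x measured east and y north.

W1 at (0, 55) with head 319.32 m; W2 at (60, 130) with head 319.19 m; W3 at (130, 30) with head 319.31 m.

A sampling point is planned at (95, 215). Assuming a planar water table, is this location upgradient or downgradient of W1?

Taking W1 as reference: W2−W1 = (60, 75, -0.13); W3−W1 = (130, -25, -0.01).
Determinant of the coordinate differences = 60·(-25) − 130·75 = -11250.
∂h/∂x = [(-0.13)·(-25) − (-0.01)·75] / -11250 = -0.0003556
∂h/∂y = [60·(-0.01) − 130·(-0.13)] / -11250 = -0.001449
Head at (95, 215) = 319.32 + (-0.0003556)·(95) + (-0.001449)·(160) = 319.05 m.
That is lower than the 319.32 m at W1, so the point is downgradient.

downgradient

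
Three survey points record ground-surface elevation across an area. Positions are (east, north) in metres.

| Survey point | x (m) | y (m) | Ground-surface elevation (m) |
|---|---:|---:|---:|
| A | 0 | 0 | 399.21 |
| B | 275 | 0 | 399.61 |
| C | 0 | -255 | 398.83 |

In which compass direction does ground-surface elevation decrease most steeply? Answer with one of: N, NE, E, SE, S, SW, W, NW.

SW

∂z/∂x = (399.61 − 399.21) / (275 − 0) = +0.001455
∂z/∂y = (398.83 − 399.21) / (-255 − 0) = +0.001490
Steepest decrease is along −∇f = (-0.001455 E, -0.001490 N) → southwest.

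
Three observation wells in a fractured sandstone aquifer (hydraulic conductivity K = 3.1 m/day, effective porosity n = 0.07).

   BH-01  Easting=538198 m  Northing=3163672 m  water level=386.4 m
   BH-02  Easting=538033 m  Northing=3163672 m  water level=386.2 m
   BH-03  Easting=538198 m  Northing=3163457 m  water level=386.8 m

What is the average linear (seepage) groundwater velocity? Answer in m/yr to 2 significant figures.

∂h/∂x = (386.2 − 386.4) / (538033 − 538198) = +0.001212
∂h/∂y = (386.8 − 386.4) / (3163457 − 3163672) = -0.001860
|∇h| = √(0.001212² + -0.001860²) = 0.00222
Seepage velocity v = K·i/n = 3.1 × 0.00222 / 0.07 = 0.09831 m/day = 35.91 m/yr.

36 m/yr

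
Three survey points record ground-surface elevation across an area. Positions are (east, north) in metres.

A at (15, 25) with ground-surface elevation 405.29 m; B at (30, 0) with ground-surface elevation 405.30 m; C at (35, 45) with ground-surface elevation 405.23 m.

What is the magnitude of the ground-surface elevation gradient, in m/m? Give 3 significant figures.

Differences from A: to B (Δx, Δy, Δh) = (15, -25, +0.01); to C = (20, 20, -0.06).
Determinant of the coordinate differences = 15·20 − 20·(-25) = 800.
∂z/∂x = [(+0.01)·20 − (-0.06)·(-25)] / 800 = -0.001625
∂z/∂y = [15·(-0.06) − 20·(+0.01)] / 800 = -0.001375
|∇f| = √(-0.001625² + -0.001375²) = 0.002129 m/m

0.00213 m/m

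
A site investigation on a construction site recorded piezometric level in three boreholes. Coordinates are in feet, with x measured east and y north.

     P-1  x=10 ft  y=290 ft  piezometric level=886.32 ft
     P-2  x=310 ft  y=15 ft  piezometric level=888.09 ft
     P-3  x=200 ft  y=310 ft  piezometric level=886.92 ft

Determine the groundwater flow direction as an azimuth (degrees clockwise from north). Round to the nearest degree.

Three-point gradient (reference P-1): Δ to P-2 = (300, -275, +1.77), Δ to P-3 = (190, 20, +0.60).
∂h/∂x = +0.003440, ∂h/∂y = -0.002683 (det = 58250).
Flow direction (−∇h) has components (-0.003440 E, +0.002683 N).
Azimuth = atan2(E, N) = atan2(-0.003440, +0.002683) = 308.0° ≈ 308°.

308°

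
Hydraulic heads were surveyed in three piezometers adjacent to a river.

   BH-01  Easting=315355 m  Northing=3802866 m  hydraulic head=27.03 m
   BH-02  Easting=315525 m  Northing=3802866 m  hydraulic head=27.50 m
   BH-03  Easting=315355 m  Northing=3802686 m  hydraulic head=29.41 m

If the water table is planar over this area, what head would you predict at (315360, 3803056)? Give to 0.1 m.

24.5 m

∂h/∂x = (27.50 − 27.03) / (315525 − 315355) = +0.002765
∂h/∂y = (29.41 − 27.03) / (3802686 − 3802866) = -0.01322
h(315360, 3803056) = 27.03 + (+0.002765)·(5) + (-0.01322)·(190) = 27.03 +0.014 -2.512 = 24.532 m.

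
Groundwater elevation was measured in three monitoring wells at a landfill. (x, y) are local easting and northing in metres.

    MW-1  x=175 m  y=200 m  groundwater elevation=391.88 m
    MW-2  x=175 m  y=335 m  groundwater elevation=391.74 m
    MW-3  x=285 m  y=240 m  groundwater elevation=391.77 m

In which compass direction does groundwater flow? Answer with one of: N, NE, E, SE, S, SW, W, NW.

NE

Taking MW-1 as reference: MW-2−MW-1 = (0, 135, -0.14); MW-3−MW-1 = (110, 40, -0.11).
Solve a·Δx + b·Δy = Δh: det = 0·40 − 110·135 = -14850.
∂h/∂x = [(-0.14)·40 − (-0.11)·135] / -14850 = -0.0006229
∂h/∂y = [0·(-0.11) − 110·(-0.14)] / -14850 = -0.001037
Flow = −∇h = (+0.0006229 east, +0.001037 north), which points northeast.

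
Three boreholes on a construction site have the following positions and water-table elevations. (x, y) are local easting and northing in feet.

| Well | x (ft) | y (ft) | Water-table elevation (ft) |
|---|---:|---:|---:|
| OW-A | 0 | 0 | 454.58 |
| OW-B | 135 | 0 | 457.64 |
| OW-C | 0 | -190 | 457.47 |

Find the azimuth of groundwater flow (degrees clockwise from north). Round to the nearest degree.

∂h/∂x = (457.64 − 454.58) / (135 − 0) = +0.02267
∂h/∂y = (457.47 − 454.58) / (-190 − 0) = -0.01521
Flow direction (−∇h) has components (-0.02267 E, +0.01521 N).
Azimuth = atan2(E, N) = atan2(-0.02267, +0.01521) = 303.9° ≈ 304°.

304°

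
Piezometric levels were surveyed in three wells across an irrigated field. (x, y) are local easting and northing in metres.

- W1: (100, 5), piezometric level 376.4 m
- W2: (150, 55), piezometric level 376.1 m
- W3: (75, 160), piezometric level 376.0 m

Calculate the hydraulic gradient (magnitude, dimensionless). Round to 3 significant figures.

Three-point gradient (reference W1): Δ to W2 = (50, 50, -0.3), Δ to W3 = (-25, 155, -0.4).
∂h/∂x = -0.002944, ∂h/∂y = -0.003056 (det = 9000).
|∇h| = √(-0.002944² + -0.003056²) = 0.004243

0.00424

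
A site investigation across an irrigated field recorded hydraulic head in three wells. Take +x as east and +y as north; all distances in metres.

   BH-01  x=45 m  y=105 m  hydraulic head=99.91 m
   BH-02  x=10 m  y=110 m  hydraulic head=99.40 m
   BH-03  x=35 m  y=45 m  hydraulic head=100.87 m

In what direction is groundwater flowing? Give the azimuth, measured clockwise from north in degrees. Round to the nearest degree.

326°

Differences from BH-01: to BH-02 (Δx, Δy, Δh) = (-35, 5, -0.51); to BH-03 = (-10, -60, +0.96).
Determinant of the coordinate differences = (-35)·(-60) − (-10)·5 = 2150.
∂h/∂x = [(-0.51)·(-60) − (+0.96)·5] / 2150 = +0.01200
∂h/∂y = [(-35)·(+0.96) − (-10)·(-0.51)] / 2150 = -0.01800
Flow direction (−∇h) has components (-0.01200 E, +0.01800 N).
Azimuth = atan2(E, N) = atan2(-0.01200, +0.01800) = 326.3° ≈ 326°.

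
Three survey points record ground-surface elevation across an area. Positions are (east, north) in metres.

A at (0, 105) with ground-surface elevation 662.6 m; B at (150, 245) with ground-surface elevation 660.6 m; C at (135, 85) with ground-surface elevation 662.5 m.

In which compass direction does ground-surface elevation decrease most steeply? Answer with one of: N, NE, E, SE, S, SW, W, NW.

Differences from A: to B (Δx, Δy, Δh) = (150, 140, -2.0); to C = (135, -20, -0.1).
Determinant of the coordinate differences = 150·(-20) − 135·140 = -21900.
∂z/∂x = [(-2.0)·(-20) − (-0.1)·140] / -21900 = -0.002466
∂z/∂y = [150·(-0.1) − 135·(-2.0)] / -21900 = -0.01164
Steepest decrease is along −∇f = (+0.002466 E, +0.01164 N) → north.

N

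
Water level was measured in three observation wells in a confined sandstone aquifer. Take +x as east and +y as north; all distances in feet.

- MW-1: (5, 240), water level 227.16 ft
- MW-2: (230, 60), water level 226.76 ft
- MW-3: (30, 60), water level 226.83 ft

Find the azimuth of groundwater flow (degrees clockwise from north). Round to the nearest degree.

Taking MW-1 as reference: MW-2−MW-1 = (225, -180, -0.40); MW-3−MW-1 = (25, -180, -0.33).
Determinant of the coordinate differences = 225·(-180) − 25·(-180) = -36000.
∂h/∂x = [(-0.40)·(-180) − (-0.33)·(-180)] / -36000 = -0.0003500
∂h/∂y = [225·(-0.33) − 25·(-0.40)] / -36000 = +0.001785
Flow direction (−∇h) has components (+0.0003500 E, -0.001785 N).
Azimuth = atan2(E, N) = atan2(+0.0003500, -0.001785) = 168.9° ≈ 169°.

169°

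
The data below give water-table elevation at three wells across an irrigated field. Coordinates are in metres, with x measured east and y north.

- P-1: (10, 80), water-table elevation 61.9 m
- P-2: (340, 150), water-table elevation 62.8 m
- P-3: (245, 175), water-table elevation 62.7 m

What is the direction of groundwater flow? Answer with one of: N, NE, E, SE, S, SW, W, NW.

Differences from P-1: to P-2 (Δx, Δy, Δh) = (330, 70, +0.9); to P-3 = (235, 95, +0.8).
Solve a·Δx + b·Δy = Δh: det = 330·95 − 235·70 = 14900.
∂h/∂x = [(+0.9)·95 − (+0.8)·70] / 14900 = +0.001980
∂h/∂y = [330·(+0.8) − 235·(+0.9)] / 14900 = +0.003523
Flow = −∇h = (-0.001980 east, -0.003523 north), which points southwest.

SW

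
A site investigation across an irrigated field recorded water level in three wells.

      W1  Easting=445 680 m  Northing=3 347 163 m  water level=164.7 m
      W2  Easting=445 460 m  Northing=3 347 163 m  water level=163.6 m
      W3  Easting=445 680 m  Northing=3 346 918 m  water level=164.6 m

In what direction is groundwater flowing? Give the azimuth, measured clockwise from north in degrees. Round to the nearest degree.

∂h/∂x = (163.6 − 164.7) / (445460 − 445680) = +0.005000
∂h/∂y = (164.6 − 164.7) / (3346918 − 3347163) = +0.0004082
Flow direction (−∇h) has components (-0.005000 E, -0.0004082 N).
Azimuth = atan2(E, N) = atan2(-0.005000, -0.0004082) = 265.3° ≈ 265°.

265°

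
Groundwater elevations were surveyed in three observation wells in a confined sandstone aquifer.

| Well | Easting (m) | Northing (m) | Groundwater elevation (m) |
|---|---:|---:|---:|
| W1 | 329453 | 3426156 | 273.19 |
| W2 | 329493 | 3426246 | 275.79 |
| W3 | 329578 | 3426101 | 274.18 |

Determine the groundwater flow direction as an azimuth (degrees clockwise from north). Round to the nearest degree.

Differences from W1: to W2 (Δx, Δy, Δh) = (40, 90, +2.60); to W3 = (125, -55, +0.99).
Determinant of the coordinate differences = 40·(-55) − 125·90 = -13450.
∂h/∂x = [(+2.60)·(-55) − (+0.99)·90] / -13450 = +0.01726
∂h/∂y = [40·(+0.99) − 125·(+2.60)] / -13450 = +0.02122
Flow direction (−∇h) has components (-0.01726 E, -0.02122 N).
Azimuth = atan2(E, N) = atan2(-0.01726, -0.02122) = 219.1° ≈ 219°.

219°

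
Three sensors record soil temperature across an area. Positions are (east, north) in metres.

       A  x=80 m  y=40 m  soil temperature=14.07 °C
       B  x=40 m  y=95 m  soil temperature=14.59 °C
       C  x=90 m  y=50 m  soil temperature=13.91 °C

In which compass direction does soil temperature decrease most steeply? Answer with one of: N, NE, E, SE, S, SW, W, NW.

Taking A as reference: B−A = (-40, 55, +0.52); C−A = (10, 10, -0.16).
Solve a·Δx + b·Δy = ΔT: det = (-40)·10 − 10·55 = -950.
∂T/∂x = [(+0.52)·10 − (-0.16)·55] / -950 = -0.01474
∂T/∂y = [(-40)·(-0.16) − 10·(+0.52)] / -950 = -0.001263
Steepest decrease is along −∇f = (+0.01474 E, +0.001263 N) → east.

E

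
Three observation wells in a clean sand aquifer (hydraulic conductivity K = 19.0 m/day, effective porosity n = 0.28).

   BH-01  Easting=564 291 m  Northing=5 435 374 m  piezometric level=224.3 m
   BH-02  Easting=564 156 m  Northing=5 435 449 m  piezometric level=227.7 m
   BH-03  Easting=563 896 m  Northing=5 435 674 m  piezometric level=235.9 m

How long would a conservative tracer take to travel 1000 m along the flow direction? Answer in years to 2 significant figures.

Three-point gradient (reference BH-01): Δ to BH-02 = (-135, 75, +3.4), Δ to BH-03 = (-395, 300, +11.6).
∂h/∂x = -0.01379, ∂h/∂y = +0.02051 (det = -10875).
|∇h| = √(-0.01379² + 0.02051²) = 0.02471
Seepage velocity v = K·i/n = 19.0 × 0.02471 / 0.28 = 1.677 m/day.
t = 1000 / 1.677 = 596.3 days = 1.63 years.

1.6 years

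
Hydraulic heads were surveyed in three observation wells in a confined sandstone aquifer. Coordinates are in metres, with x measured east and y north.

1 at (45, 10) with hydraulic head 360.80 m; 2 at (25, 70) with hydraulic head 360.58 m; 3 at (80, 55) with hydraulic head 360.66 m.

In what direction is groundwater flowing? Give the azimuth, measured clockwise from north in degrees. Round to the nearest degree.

352°

Three-point gradient (reference 1): Δ to 2 = (-20, 60, -0.22), Δ to 3 = (35, 45, -0.14).
∂h/∂x = +0.0005000, ∂h/∂y = -0.003500 (det = -3000).
Flow direction (−∇h) has components (-0.0005000 E, +0.003500 N).
Azimuth = atan2(E, N) = atan2(-0.0005000, +0.003500) = 351.9° ≈ 352°.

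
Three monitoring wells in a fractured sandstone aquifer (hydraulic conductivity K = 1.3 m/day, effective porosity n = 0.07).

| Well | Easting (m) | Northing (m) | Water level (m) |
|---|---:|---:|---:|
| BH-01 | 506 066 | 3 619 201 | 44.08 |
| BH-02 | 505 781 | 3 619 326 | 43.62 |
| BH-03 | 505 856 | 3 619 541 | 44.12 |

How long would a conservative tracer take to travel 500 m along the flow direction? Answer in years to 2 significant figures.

27 years

Differences from BH-01: to BH-02 (Δx, Δy, Δh) = (-285, 125, -0.46); to BH-03 = (-210, 340, +0.04).
Solve a·Δx + b·Δy = Δh: det = (-285)·340 − (-210)·125 = -70650.
∂h/∂x = [(-0.46)·340 − (+0.04)·125] / -70650 = +0.002285
∂h/∂y = [(-285)·(+0.04) − (-210)·(-0.46)] / -70650 = +0.001529
|∇h| = √(0.002285² + 0.001529²) = 0.002749
Seepage velocity v = K·i/n = 1.3 × 0.002749 / 0.07 = 0.05105 m/day.
t = 500 / 0.05105 = 9794 days = 26.8 years.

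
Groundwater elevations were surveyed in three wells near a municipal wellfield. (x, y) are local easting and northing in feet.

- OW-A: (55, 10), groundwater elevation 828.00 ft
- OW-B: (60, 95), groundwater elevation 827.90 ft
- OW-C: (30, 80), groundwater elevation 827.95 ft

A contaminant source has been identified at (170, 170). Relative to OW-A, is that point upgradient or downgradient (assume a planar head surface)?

downgradient

Taking OW-A as reference: OW-B−OW-A = (5, 85, -0.10); OW-C−OW-A = (-25, 70, -0.05).
Determinant of the coordinate differences = 5·70 − (-25)·85 = 2475.
∂h/∂x = [(-0.10)·70 − (-0.05)·85] / 2475 = -0.001111
∂h/∂y = [5·(-0.05) − (-25)·(-0.10)] / 2475 = -0.001111
Head at (170, 170) = 828.00 + (-0.001111)·(115) + (-0.001111)·(160) = 827.69 ft.
That is lower than the 828.00 ft at OW-A, so the point is downgradient.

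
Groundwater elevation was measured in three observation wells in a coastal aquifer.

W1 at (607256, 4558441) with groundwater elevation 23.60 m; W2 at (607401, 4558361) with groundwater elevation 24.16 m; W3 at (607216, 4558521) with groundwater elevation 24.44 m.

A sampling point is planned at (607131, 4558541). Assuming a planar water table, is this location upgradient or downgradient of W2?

Taking W1 as reference: W2−W1 = (145, -80, +0.56); W3−W1 = (-40, 80, +0.84).
Determinant of the coordinate differences = 145·80 − (-40)·(-80) = 8400.
∂h/∂x = [(+0.56)·80 − (+0.84)·(-80)] / 8400 = +0.01333
∂h/∂y = [145·(+0.84) − (-40)·(+0.56)] / 8400 = +0.01717
Head at (607131, 4558541) = 23.60 + (+0.01333)·(-125) + (+0.01717)·(100) = 23.65 m.
That is lower than the 24.16 m at W2, so the point is downgradient.

downgradient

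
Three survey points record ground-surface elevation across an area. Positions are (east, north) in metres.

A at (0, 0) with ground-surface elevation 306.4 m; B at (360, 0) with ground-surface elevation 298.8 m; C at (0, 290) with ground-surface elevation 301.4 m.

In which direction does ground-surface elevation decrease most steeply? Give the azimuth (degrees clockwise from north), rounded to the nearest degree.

051°

∂z/∂x = (298.8 − 306.4) / (360 − 0) = -0.02111
∂z/∂y = (301.4 − 306.4) / (290 − 0) = -0.01724
Steepest decrease is along −∇f: components (+0.02111 E, +0.01724 N).
Azimuth = atan2(+0.02111, +0.01724) = 50.8° ≈ 051°.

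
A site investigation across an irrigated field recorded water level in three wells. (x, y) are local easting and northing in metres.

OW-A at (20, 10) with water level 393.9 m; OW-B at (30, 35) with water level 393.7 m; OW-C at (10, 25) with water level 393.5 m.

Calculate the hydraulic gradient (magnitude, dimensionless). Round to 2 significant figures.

With h = a·x + b·y + c and OW-A as origin, the differences give:
  10·a + 25·b = -0.2
  (-10)·a + 15·b = -0.4
Eliminate b (×15 and ×25, subtract): 400·a = 7.00 → a = ∂h/∂x = +0.01750
Back-substitute: b = ∂h/∂y = -0.01500.
|∇h| = √(0.01750² + -0.01500²) = 0.02305

0.023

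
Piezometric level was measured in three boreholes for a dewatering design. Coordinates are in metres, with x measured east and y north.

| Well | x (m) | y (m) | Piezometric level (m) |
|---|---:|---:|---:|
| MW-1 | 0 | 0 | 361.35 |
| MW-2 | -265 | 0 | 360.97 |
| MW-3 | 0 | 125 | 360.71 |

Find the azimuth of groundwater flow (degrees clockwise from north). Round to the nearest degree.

∂h/∂x = (360.97 − 361.35) / (-265 − 0) = +0.001434
∂h/∂y = (360.71 − 361.35) / (125 − 0) = -0.005120
Flow direction (−∇h) has components (-0.001434 E, +0.005120 N).
Azimuth = atan2(E, N) = atan2(-0.001434, +0.005120) = 344.4° ≈ 344°.

344°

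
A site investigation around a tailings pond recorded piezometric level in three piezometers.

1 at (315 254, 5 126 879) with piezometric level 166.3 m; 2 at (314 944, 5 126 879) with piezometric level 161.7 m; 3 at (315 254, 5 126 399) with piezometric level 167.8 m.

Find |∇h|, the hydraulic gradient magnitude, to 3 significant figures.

0.0152

∂h/∂x = (161.7 − 166.3) / (314944 − 315254) = +0.01484
∂h/∂y = (167.8 − 166.3) / (5126399 − 5126879) = -0.003125
|∇h| = √(0.01484² + -0.003125²) = 0.01517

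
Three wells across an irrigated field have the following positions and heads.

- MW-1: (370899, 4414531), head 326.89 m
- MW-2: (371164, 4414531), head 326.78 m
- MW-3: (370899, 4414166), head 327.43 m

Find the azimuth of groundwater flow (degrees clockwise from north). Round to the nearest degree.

016°

∂h/∂x = (326.78 − 326.89) / (371164 − 370899) = -0.0004151
∂h/∂y = (327.43 − 326.89) / (4414166 − 4414531) = -0.001479
Flow direction (−∇h) has components (+0.0004151 E, +0.001479 N).
Azimuth = atan2(E, N) = atan2(+0.0004151, +0.001479) = 15.7° ≈ 016°.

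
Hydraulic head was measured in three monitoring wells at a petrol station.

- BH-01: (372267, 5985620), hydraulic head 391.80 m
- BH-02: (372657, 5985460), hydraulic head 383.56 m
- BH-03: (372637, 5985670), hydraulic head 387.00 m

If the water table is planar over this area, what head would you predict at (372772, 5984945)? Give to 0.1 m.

374.1 m

With h = a·x + b·y + c and BH-01 as origin, the differences give:
  390·a + (-160)·b = -8.24
  370·a + 50·b = -4.80
Eliminate b (×50 and ×(-160), subtract): 78700·a = -1180.000 → a = ∂h/∂x = -0.01499
Back-substitute: b = ∂h/∂y = +0.01495.
h(372772, 5984945) = 391.80 + (-0.01499)·(505) + (+0.01495)·(-675) = 391.80 -7.572 -10.093 = 374.135 m.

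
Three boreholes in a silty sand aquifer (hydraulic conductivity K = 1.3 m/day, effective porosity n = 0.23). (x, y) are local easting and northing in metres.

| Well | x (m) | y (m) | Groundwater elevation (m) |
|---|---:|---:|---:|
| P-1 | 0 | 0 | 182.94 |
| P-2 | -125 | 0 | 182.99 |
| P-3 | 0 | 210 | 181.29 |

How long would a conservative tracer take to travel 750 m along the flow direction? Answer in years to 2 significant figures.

46 years

∂h/∂x = (182.99 − 182.94) / (-125 − 0) = -0.0004000
∂h/∂y = (181.29 − 182.94) / (210 − 0) = -0.007857
|∇h| = √(-0.0004000² + -0.007857²) = 0.007867
Seepage velocity v = K·i/n = 1.3 × 0.007867 / 0.23 = 0.04447 m/day.
t = 750 / 0.04447 = 1.687e+04 days = 46.2 years.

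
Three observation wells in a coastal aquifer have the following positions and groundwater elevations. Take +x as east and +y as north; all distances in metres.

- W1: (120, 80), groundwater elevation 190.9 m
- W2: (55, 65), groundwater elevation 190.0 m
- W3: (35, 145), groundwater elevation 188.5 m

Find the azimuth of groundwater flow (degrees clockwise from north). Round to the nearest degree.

310°

Taking W1 as reference: W2−W1 = (-65, -15, -0.9); W3−W1 = (-85, 65, -2.4).
Determinant of the coordinate differences = (-65)·65 − (-85)·(-15) = -5500.
∂h/∂x = [(-0.9)·65 − (-2.4)·(-15)] / -5500 = +0.01718
∂h/∂y = [(-65)·(-2.4) − (-85)·(-0.9)] / -5500 = -0.01445
Flow direction (−∇h) has components (-0.01718 E, +0.01445 N).
Azimuth = atan2(E, N) = atan2(-0.01718, +0.01445) = 310.1° ≈ 310°.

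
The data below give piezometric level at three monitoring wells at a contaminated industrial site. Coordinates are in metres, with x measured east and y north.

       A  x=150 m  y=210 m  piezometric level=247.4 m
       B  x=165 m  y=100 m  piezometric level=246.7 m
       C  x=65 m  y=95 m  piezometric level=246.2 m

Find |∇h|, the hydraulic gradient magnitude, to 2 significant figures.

With h = a·x + b·y + c and A as origin, the differences give:
  15·a + (-110)·b = -0.7
  (-85)·a + (-115)·b = -1.2
Eliminate b (×(-115) and ×(-110), subtract): -11075·a = -51.50 → a = ∂h/∂x = +0.004650
Back-substitute: b = ∂h/∂y = +0.006998.
|∇h| = √(0.004650² + 0.006998²) = 0.008402

0.0084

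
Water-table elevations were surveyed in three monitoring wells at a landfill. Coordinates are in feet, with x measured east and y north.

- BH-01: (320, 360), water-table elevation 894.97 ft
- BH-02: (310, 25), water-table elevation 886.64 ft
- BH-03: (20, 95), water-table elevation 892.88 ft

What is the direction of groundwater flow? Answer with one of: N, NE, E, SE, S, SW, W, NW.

SE

Differences from BH-01: to BH-02 (Δx, Δy, Δh) = (-10, -335, -8.33); to BH-03 = (-300, -265, -2.09).
Solve a·Δx + b·Δy = Δh: det = (-10)·(-265) − (-300)·(-335) = -97850.
∂h/∂x = [(-8.33)·(-265) − (-2.09)·(-335)] / -97850 = -0.01540
∂h/∂y = [(-10)·(-2.09) − (-300)·(-8.33)] / -97850 = +0.02533
Flow = −∇h = (+0.01540 east, -0.02533 north), which points southeast.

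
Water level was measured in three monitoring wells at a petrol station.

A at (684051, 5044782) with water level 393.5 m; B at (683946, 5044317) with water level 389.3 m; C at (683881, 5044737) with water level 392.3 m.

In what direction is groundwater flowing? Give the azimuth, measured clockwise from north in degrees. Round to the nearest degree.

212°

With h = a·x + b·y + c and A as origin, the differences give:
  (-105)·a + (-465)·b = -4.2
  (-170)·a + (-45)·b = -1.2
Eliminate b (×(-45) and ×(-465), subtract): -74325·a = -369.00 → a = ∂h/∂x = +0.004965
Back-substitute: b = ∂h/∂y = +0.007911.
Flow direction (−∇h) has components (-0.004965 E, -0.007911 N).
Azimuth = atan2(E, N) = atan2(-0.004965, -0.007911) = 212.1° ≈ 212°.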